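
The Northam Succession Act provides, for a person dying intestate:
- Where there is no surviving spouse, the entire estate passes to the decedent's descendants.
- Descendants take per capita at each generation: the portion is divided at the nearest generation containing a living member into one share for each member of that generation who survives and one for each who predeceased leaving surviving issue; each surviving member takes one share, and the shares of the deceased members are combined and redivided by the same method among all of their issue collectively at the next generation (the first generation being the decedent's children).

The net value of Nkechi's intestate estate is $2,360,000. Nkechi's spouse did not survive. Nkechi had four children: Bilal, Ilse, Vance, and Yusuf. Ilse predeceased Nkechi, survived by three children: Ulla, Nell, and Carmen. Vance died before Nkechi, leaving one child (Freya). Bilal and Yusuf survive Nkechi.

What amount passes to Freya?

Freya receives $295,000.

The entire $2,360,000 passes to the descendants.
That amount ($2,360,000) is divided at the children's generation into 4 shares of $590,000. Bilal and Yusuf each take $590,000. The 2 shares of the deceased (Ilse and Vance) are combined into a pool of $1,180,000.
That pool ($1,180,000) is divided at the grandchildren's generation equally among Ulla, Nell, Carmen, and Freya: $295,000 each.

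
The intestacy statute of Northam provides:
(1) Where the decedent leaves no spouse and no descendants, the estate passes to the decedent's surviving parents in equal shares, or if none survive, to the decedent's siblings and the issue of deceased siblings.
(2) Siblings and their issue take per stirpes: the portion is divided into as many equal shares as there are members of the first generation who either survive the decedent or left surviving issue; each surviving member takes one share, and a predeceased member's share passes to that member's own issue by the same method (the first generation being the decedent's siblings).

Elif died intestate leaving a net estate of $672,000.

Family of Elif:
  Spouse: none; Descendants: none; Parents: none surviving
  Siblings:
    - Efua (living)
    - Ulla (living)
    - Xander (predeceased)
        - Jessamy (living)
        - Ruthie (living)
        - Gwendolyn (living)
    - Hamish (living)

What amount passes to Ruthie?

The entire $672,000 passes to the siblings and their issue.
That amount ($672,000) is divided into 4 shares of $168,000: Efua, Ulla, and Hamish each take $168,000; Xander's $168,000 share passes to Xander's issue.
Xander's share ($168,000) is divided into 3 shares of $56,000: Jessamy, Ruthie, and Gwendolyn each take $56,000.

Ruthie receives $56,000.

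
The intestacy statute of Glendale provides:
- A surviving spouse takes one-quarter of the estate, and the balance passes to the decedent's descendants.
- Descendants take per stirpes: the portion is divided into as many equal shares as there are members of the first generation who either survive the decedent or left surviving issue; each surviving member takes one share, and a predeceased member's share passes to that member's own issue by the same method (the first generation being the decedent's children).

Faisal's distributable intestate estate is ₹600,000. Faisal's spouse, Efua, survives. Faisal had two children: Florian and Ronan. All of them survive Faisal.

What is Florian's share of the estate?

Florian receives ₹225,000.

Efua takes one-quarter of ₹600,000 = ₹150,000. The remaining ₹450,000 passes to the descendants.
The descendants' portion (₹450,000) is divided into 2 shares of ₹225,000: Florian and Ronan each take ₹225,000.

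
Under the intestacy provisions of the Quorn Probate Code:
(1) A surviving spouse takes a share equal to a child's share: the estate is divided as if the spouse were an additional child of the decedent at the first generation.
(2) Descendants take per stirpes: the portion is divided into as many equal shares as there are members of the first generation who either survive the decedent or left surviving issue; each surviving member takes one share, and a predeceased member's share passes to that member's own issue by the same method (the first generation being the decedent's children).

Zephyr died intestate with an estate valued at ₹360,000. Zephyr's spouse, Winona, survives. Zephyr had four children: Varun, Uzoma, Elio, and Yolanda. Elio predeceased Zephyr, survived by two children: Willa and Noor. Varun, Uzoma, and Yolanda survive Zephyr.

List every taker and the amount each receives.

Winona: ₹72,000; Varun: ₹72,000; Uzoma: ₹72,000; Willa: ₹36,000; Noor: ₹36,000; Yolanda: ₹72,000

The spouse counts as an additional share at the children's level, so there are 5 primary shares of ₹72,000. Winona takes one such share (₹72,000).
The children's combined portion (₹288,000) is divided into 4 shares of ₹72,000: Varun, Uzoma, and Yolanda each take ₹72,000; Elio's ₹72,000 share passes to Elio's issue.
Elio's share (₹72,000) is divided into 2 shares of ₹36,000: Willa and Noor each take ₹36,000.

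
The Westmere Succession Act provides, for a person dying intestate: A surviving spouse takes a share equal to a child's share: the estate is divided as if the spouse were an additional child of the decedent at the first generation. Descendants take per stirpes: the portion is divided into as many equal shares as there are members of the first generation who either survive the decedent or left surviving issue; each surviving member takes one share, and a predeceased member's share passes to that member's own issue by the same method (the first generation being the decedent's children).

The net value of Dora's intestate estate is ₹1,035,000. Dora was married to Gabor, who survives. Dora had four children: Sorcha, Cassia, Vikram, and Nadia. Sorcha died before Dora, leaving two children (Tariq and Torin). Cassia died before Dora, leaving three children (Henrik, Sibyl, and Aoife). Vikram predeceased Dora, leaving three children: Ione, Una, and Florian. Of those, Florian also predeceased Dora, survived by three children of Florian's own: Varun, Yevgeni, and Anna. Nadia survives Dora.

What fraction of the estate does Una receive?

Una receives 1/15 of the estate.

The spouse counts as an additional share at the children's level, so there are 5 primary shares of ₹207,000. Gabor takes one such share (₹207,000).
The children's combined portion (₹828,000) is divided into 4 shares of ₹207,000: Nadia takes ₹207,000; Sorcha's ₹207,000 share passes to Sorcha's issue; Cassia's ₹207,000 share passes to Cassia's issue; Vikram's ₹207,000 share passes to Vikram's issue.
Sorcha's share (₹207,000) is divided into 2 shares of ₹103,500: Tariq and Torin each take ₹103,500.
Cassia's share (₹207,000) is divided into 3 shares of ₹69,000: Henrik, Sibyl, and Aoife each take ₹69,000.
Vikram's share (₹207,000) is divided into 3 shares of ₹69,000: Ione and Una each take ₹69,000; Florian's ₹69,000 share passes to Florian's issue.
Florian's share (₹69,000) is divided into 3 shares of ₹23,000: Varun, Yevgeni, and Anna each take ₹23,000.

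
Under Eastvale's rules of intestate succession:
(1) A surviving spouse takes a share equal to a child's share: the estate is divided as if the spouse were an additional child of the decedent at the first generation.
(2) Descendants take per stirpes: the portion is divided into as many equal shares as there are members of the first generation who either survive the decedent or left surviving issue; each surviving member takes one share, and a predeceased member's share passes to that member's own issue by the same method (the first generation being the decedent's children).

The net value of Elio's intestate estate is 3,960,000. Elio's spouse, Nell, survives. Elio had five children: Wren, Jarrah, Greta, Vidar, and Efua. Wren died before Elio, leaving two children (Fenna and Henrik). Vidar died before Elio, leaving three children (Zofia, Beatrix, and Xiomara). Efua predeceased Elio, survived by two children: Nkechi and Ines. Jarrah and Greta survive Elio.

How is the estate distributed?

The spouse counts as an additional share at the children's level, so there are 6 primary shares of 660,000. Nell takes one such share (660,000).
The children's combined portion (3,300,000) is divided into 5 shares of 660,000: Jarrah and Greta each take 660,000; Wren's 660,000 share passes to Wren's issue; Vidar's 660,000 share passes to Vidar's issue; Efua's 660,000 share passes to Efua's issue.
Wren's share (660,000) is divided into 2 shares of 330,000: Fenna and Henrik each take 330,000.
Vidar's share (660,000) is divided into 3 shares of 220,000: Zofia, Beatrix, and Xiomara each take 220,000.
Efua's share (660,000) is divided into 2 shares of 330,000: Nkechi and Ines each take 330,000.

Nell: 660,000; Fenna: 330,000; Henrik: 330,000; Jarrah: 660,000; Greta: 660,000; Zofia: 220,000; Beatrix: 220,000; Xiomara: 220,000; Nkechi: 330,000; Ines: 330,000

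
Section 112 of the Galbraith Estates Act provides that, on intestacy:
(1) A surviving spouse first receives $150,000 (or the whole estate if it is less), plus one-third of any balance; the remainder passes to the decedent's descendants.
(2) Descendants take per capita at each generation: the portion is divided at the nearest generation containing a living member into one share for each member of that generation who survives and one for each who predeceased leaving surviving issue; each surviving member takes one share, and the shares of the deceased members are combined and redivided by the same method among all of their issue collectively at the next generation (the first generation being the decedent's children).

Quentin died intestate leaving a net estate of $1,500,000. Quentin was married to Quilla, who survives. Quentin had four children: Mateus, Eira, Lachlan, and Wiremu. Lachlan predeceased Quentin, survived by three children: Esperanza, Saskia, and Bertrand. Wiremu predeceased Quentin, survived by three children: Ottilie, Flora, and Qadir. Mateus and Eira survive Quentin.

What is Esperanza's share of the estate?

Quilla first takes $150,000, leaving a balance of $1,350,000. Quilla then takes one-third of the balance ($450,000), for a total of $600,000. The remaining $900,000 passes to the descendants.
The descendants' portion ($900,000) is divided at the children's generation into 4 shares of $225,000. Mateus and Eira each take $225,000. The 2 shares of the deceased (Lachlan and Wiremu) are combined into a pool of $450,000.
That pool ($450,000) is divided at the grandchildren's generation equally among Esperanza, Saskia, Bertrand, Ottilie, Flora, and Qadir: $75,000 each.

Esperanza receives $75,000.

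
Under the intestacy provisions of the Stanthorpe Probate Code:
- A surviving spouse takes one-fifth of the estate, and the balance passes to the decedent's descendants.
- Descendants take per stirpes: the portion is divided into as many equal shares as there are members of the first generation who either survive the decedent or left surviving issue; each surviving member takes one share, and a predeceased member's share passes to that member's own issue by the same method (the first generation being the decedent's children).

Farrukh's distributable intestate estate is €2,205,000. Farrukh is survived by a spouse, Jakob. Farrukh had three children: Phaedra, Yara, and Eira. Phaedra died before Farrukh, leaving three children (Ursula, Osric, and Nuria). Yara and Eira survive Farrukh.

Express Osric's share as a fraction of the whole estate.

Jakob takes one-fifth of €2,205,000 = €441,000. The remaining €1,764,000 passes to the descendants.
The descendants' portion (€1,764,000) is divided into 3 shares of €588,000: Yara and Eira each take €588,000; Phaedra's €588,000 share passes to Phaedra's issue.
Phaedra's share (€588,000) is divided into 3 shares of €196,000: Ursula, Osric, and Nuria each take €196,000.

Osric receives 4/45 of the estate.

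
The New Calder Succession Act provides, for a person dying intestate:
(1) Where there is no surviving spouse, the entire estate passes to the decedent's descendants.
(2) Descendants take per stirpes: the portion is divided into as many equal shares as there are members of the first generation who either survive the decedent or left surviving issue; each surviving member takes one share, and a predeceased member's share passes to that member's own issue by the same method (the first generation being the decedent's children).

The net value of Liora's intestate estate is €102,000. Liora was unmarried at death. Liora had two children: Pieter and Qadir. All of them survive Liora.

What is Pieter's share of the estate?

The entire €102,000 passes to the descendants.
That amount (€102,000) is divided into 2 shares of €51,000: Pieter and Qadir each take €51,000.

Pieter receives €51,000.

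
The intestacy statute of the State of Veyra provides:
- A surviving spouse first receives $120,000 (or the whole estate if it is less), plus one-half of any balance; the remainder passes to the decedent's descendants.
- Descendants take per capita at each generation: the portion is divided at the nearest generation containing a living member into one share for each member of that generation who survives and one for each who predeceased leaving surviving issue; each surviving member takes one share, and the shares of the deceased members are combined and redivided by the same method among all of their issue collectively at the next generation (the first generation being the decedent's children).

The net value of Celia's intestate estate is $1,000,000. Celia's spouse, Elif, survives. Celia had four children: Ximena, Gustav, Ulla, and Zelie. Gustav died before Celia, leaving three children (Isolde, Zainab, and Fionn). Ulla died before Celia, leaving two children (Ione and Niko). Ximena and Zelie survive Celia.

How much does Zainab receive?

Elif first takes $120,000, leaving a balance of $880,000. Elif then takes one-half of the balance ($440,000), for a total of $560,000. The remaining $440,000 passes to the descendants.
The descendants' portion ($440,000) is divided at the children's generation into 4 shares of $110,000. Ximena and Zelie each take $110,000. The 2 shares of the deceased (Gustav and Ulla) are combined into a pool of $220,000.
That pool ($220,000) is divided at the grandchildren's generation equally among Isolde, Zainab, Fionn, Ione, and Niko: $44,000 each.

Zainab receives $44,000.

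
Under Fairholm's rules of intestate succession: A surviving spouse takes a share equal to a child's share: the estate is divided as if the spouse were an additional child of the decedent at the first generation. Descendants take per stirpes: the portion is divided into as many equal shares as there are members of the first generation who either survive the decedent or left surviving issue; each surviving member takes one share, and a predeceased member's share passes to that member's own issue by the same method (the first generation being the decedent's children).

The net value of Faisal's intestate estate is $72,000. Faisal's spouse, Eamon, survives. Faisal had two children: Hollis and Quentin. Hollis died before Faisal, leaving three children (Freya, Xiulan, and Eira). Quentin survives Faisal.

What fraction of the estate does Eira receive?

The spouse counts as an additional share at the children's level, so there are 3 primary shares of $24,000. Eamon takes one such share ($24,000).
The children's combined portion ($48,000) is divided into 2 shares of $24,000: Quentin takes $24,000; Hollis's $24,000 share passes to Hollis's issue.
Hollis's share ($24,000) is divided into 3 shares of $8,000: Freya, Xiulan, and Eira each take $8,000.

Eira receives 1/9 of the estate.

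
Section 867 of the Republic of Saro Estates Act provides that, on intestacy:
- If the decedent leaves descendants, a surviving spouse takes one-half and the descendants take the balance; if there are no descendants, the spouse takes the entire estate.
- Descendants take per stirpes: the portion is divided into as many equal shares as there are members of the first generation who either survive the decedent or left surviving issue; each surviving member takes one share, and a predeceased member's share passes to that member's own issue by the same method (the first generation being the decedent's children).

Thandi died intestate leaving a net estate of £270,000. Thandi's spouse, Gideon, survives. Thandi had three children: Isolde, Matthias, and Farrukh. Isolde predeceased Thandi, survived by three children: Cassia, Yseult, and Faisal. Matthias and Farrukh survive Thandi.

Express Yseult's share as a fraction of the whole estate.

Yseult receives 1/18 of the estate.

Gideon takes one-half of £270,000 = £135,000. The remaining £135,000 passes to the descendants.
The descendants' portion (£135,000) is divided into 3 shares of £45,000: Matthias and Farrukh each take £45,000; Isolde's £45,000 share passes to Isolde's issue.
Isolde's share (£45,000) is divided into 3 shares of £15,000: Cassia, Yseult, and Faisal each take £15,000.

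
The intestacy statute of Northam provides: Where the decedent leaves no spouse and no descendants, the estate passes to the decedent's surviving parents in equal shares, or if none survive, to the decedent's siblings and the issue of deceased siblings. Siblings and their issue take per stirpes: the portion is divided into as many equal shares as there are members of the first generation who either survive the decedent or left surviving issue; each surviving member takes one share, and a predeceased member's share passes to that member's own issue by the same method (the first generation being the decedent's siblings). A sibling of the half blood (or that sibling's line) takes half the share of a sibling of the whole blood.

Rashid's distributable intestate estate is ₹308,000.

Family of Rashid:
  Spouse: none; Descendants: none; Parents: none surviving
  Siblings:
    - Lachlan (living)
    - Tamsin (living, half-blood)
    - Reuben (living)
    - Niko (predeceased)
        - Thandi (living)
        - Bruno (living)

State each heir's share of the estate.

Lachlan: ₹88,000; Tamsin: ₹44,000; Reuben: ₹88,000; Thandi: ₹44,000; Bruno: ₹44,000

The entire ₹308,000 passes to the siblings and their issue.
Counting each half-blood sibling's line as half a unit, there are 7/2 units in ₹308,000, so one unit is ₹88,000. Whole-blood lines (Lachlan, Reuben, and Niko) take ₹88,000 each; half-blood lines (Tamsin) take ₹44,000 each.
Niko's share (₹88,000) is divided into 2 shares of ₹44,000: Thandi and Bruno each take ₹44,000.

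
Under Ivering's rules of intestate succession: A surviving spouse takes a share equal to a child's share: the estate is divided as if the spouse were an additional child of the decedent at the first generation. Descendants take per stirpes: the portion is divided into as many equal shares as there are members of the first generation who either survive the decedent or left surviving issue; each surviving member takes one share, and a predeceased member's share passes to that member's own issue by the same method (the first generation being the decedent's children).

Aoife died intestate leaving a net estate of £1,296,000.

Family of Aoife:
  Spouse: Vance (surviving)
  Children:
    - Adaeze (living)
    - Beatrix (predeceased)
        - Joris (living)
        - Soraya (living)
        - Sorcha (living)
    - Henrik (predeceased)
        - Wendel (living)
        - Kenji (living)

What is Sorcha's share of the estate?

Sorcha receives £108,000.

The spouse counts as an additional share at the children's level, so there are 4 primary shares of £324,000. Vance takes one such share (£324,000).
The children's combined portion (£972,000) is divided into 3 shares of £324,000: Adaeze takes £324,000; Beatrix's £324,000 share passes to Beatrix's issue; Henrik's £324,000 share passes to Henrik's issue.
Beatrix's share (£324,000) is divided into 3 shares of £108,000: Joris, Soraya, and Sorcha each take £108,000.
Henrik's share (£324,000) is divided into 2 shares of £162,000: Wendel and Kenji each take £162,000.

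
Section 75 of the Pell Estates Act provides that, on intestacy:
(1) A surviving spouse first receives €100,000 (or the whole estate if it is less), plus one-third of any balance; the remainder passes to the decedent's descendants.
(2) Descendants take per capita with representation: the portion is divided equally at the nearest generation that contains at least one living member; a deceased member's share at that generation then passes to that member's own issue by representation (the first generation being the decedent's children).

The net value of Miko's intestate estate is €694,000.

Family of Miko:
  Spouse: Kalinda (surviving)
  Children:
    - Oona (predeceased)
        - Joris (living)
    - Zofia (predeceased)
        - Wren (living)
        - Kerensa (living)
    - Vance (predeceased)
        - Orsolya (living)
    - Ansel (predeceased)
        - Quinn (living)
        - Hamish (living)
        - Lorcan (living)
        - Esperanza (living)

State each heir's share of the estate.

Kalinda: €298,000; Joris: €49,500; Wren: €49,500; Kerensa: €49,500; Orsolya: €49,500; Quinn: €49,500; Hamish: €49,500; Lorcan: €49,500; Esperanza: €49,500

Kalinda first takes €100,000, leaving a balance of €594,000. Kalinda then takes one-third of the balance (€198,000), for a total of €298,000. The remaining €396,000 passes to the descendants.
No child survives, so the initial division is made at the grandchildren's generation.
The descendants' portion (€396,000) is divided into 8 shares of €49,500: Joris, Wren, Kerensa, Orsolya, Quinn, Hamish, Lorcan, and Esperanza each take €49,500.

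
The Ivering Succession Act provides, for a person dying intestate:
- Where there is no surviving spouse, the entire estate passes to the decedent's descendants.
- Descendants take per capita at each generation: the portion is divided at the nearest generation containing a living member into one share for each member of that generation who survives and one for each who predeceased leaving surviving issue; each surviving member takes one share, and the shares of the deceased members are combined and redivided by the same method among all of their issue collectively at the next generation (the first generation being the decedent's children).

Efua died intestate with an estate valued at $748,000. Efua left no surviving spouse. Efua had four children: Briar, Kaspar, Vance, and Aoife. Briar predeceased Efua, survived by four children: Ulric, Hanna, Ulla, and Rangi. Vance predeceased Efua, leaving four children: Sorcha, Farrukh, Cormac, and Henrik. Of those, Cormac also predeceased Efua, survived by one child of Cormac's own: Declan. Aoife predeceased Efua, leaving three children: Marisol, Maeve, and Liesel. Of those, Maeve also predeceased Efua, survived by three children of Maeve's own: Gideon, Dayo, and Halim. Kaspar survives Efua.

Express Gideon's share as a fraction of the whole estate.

Gideon receives 3/88 of the estate.

The entire $748,000 passes to the descendants.
That amount ($748,000) is divided at the children's generation into 4 shares of $187,000. Kaspar takes $187,000. The 3 shares of the deceased (Briar, Vance, and Aoife) are combined into a pool of $561,000.
That pool ($561,000) is divided at the grandchildren's generation into 11 shares of $51,000. Ulric, Hanna, Ulla, Rangi, Sorcha, Farrukh, Henrik, Marisol, and Liesel each take $51,000. The 2 shares of the deceased (Cormac and Maeve) are combined into a pool of $102,000.
That pool ($102,000) is divided at the great-grandchildren's generation equally among Declan, Gideon, Dayo, and Halim: $25,500 each.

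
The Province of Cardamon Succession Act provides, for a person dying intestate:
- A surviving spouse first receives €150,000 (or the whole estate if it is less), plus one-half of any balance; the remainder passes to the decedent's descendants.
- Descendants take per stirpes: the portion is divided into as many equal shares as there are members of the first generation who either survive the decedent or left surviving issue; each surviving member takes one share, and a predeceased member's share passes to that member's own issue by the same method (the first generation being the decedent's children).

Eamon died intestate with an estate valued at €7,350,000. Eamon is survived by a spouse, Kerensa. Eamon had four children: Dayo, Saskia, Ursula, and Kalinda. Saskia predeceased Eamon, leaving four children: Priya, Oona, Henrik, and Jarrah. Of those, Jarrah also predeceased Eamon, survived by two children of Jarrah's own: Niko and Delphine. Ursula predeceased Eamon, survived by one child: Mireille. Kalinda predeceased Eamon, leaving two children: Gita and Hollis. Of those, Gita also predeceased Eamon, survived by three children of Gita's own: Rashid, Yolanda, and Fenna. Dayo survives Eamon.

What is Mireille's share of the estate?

Kerensa first takes €150,000, leaving a balance of €7,200,000. Kerensa then takes one-half of the balance (€3,600,000), for a total of €3,750,000. The remaining €3,600,000 passes to the descendants.
The descendants' portion (€3,600,000) is divided into 4 shares of €900,000: Dayo takes €900,000; Saskia's €900,000 share passes to Saskia's issue; Ursula's €900,000 share passes to Ursula's issue; Kalinda's €900,000 share passes to Kalinda's issue.
Saskia's share (€900,000) is divided into 4 shares of €225,000: Priya, Oona, and Henrik each take €225,000; Jarrah's €225,000 share passes to Jarrah's issue.
Jarrah's share (€225,000) is divided into 2 shares of €112,500: Niko and Delphine each take €112,500.
Ursula's share (€900,000) passes entirely to Mireille.
Kalinda's share (€900,000) is divided into 2 shares of €450,000: Hollis takes €450,000; Gita's €450,000 share passes to Gita's issue.
Gita's share (€450,000) is divided into 3 shares of €150,000: Rashid, Yolanda, and Fenna each take €150,000.

Mireille receives €900,000.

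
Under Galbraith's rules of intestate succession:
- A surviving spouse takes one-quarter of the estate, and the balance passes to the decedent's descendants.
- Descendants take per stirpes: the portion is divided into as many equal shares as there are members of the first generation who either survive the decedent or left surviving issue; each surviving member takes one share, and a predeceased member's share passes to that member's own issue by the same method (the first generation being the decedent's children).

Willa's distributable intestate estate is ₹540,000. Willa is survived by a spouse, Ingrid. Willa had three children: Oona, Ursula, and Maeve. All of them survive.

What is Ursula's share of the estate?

Ursula receives ₹135,000.

Ingrid takes one-quarter of ₹540,000 = ₹135,000. The remaining ₹405,000 passes to the descendants.
The descendants' portion (₹405,000) is divided into 3 shares of ₹135,000: Oona, Ursula, and Maeve each take ₹135,000.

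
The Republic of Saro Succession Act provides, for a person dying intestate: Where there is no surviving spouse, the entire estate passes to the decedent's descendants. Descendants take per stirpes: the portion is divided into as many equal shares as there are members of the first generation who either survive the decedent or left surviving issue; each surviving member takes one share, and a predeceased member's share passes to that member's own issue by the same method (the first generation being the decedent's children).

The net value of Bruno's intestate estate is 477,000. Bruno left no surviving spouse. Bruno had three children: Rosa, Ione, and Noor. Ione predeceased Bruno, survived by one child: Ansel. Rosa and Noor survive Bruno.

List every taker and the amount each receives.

The entire 477,000 passes to the descendants.
That amount (477,000) is divided into 3 shares of 159,000: Rosa and Noor each take 159,000; Ione's 159,000 share passes to Ione's issue.
Ione's share (159,000) passes entirely to Ansel.

Rosa: 159,000; Ansel: 159,000; Noor: 159,000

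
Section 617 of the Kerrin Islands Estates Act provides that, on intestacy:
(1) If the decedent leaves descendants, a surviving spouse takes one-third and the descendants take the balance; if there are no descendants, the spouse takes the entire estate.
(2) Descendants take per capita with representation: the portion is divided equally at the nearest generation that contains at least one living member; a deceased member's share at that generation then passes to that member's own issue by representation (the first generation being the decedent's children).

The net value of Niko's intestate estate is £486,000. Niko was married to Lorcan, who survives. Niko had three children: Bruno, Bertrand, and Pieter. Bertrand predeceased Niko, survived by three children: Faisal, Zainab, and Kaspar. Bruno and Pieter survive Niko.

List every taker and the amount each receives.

Lorcan takes one-third of £486,000 = £162,000. The remaining £324,000 passes to the descendants.
The descendants' portion (£324,000) is divided into 3 shares of £108,000: Bruno and Pieter each take £108,000; Bertrand's £108,000 share passes to Bertrand's issue.
Bertrand's share (£108,000) is divided into 3 shares of £36,000: Faisal, Zainab, and Kaspar each take £36,000.

Lorcan: £162,000; Bruno: £108,000; Faisal: £36,000; Zainab: £36,000; Kaspar: £36,000; Pieter: £108,000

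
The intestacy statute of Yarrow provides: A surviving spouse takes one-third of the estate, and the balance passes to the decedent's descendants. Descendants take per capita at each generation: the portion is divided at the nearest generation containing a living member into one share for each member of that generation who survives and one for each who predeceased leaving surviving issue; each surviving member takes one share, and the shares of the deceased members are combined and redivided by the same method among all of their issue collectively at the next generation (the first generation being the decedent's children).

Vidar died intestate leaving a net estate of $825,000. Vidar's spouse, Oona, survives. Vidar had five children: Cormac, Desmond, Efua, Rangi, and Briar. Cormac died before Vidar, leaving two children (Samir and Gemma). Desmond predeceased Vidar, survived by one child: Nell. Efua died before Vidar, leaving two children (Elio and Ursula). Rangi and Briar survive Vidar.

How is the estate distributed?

Oona takes one-third of $825,000 = $275,000. The remaining $550,000 passes to the descendants.
The descendants' portion ($550,000) is divided at the children's generation into 5 shares of $110,000. Rangi and Briar each take $110,000. The 3 shares of the deceased (Cormac, Desmond, and Efua) are combined into a pool of $330,000.
That pool ($330,000) is divided at the grandchildren's generation equally among Samir, Gemma, Nell, Elio, and Ursula: $66,000 each.

Oona: $275,000; Samir: $66,000; Gemma: $66,000; Nell: $66,000; Elio: $66,000; Ursula: $66,000; Rangi: $110,000; Briar: $110,000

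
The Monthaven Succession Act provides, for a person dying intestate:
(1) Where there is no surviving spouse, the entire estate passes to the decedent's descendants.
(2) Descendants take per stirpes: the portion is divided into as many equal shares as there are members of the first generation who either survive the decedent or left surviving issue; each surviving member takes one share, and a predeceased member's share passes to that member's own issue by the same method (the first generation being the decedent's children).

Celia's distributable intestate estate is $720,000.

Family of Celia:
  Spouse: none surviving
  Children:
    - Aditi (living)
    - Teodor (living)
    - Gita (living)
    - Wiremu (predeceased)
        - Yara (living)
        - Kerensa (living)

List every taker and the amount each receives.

Aditi: $180,000; Teodor: $180,000; Gita: $180,000; Yara: $90,000; Kerensa: $90,000

The entire $720,000 passes to the descendants.
That amount ($720,000) is divided into 4 shares of $180,000: Aditi, Teodor, and Gita each take $180,000; Wiremu's $180,000 share passes to Wiremu's issue.
Wiremu's share ($180,000) is divided into 2 shares of $90,000: Yara and Kerensa each take $90,000.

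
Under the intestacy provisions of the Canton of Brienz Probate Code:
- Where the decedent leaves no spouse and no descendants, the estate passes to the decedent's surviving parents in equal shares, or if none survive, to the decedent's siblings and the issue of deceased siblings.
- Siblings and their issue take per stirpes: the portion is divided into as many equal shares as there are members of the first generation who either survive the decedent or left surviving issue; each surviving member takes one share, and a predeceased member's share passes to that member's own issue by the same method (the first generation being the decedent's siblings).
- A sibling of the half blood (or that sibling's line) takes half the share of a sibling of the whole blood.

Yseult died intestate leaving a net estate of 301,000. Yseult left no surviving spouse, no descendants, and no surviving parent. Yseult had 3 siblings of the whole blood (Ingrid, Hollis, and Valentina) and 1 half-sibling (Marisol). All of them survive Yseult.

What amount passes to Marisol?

The entire 301,000 passes to the siblings and their issue.
Counting each half-blood sibling's line as half a unit, there are 7/2 units in 301,000, so one unit is 86,000. Whole-blood lines (Ingrid, Hollis, and Valentina) take 86,000 each; half-blood lines (Marisol) take 43,000 each.

Marisol receives 43,000.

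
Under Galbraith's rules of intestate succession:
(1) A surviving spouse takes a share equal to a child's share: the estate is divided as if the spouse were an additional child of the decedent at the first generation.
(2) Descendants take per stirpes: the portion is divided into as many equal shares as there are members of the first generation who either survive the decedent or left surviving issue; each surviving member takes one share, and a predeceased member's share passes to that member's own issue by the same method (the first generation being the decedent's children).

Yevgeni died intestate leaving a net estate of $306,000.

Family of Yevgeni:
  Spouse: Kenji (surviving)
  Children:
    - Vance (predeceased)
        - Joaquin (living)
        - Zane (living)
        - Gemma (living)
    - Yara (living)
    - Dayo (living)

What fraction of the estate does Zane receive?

The spouse counts as an additional share at the children's level, so there are 4 primary shares of $76,500. Kenji takes one such share ($76,500).
The children's combined portion ($229,500) is divided into 3 shares of $76,500: Yara and Dayo each take $76,500; Vance's $76,500 share passes to Vance's issue.
Vance's share ($76,500) is divided into 3 shares of $25,500: Joaquin, Zane, and Gemma each take $25,500.

Zane receives 1/12 of the estate.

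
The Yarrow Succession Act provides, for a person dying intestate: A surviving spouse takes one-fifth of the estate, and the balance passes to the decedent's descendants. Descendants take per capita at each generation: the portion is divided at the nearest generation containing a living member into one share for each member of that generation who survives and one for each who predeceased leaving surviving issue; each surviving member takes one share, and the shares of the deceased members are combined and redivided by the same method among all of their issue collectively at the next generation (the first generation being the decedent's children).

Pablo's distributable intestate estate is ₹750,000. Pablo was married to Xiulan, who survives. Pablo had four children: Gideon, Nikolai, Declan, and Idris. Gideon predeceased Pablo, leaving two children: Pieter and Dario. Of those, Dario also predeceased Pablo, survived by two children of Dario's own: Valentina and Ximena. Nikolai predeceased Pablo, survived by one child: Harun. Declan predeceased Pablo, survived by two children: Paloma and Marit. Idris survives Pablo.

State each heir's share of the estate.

Xiulan takes one-fifth of ₹750,000 = ₹150,000. The remaining ₹600,000 passes to the descendants.
The descendants' portion (₹600,000) is divided at the children's generation into 4 shares of ₹150,000. Idris takes ₹150,000. The 3 shares of the deceased (Gideon, Nikolai, and Declan) are combined into a pool of ₹450,000.
That pool (₹450,000) is divided at the grandchildren's generation into 5 shares of ₹90,000. Pieter, Harun, Paloma, and Marit each take ₹90,000. The remaining share for the deceased Dario (₹90,000) is carried to the next generation.
That pool (₹90,000) is divided at the great-grandchildren's generation equally among Valentina and Ximena: ₹45,000 each.

Xiulan: ₹150,000; Pieter: ₹90,000; Valentina: ₹45,000; Ximena: ₹45,000; Harun: ₹90,000; Paloma: ₹90,000; Marit: ₹90,000; Idris: ₹150,000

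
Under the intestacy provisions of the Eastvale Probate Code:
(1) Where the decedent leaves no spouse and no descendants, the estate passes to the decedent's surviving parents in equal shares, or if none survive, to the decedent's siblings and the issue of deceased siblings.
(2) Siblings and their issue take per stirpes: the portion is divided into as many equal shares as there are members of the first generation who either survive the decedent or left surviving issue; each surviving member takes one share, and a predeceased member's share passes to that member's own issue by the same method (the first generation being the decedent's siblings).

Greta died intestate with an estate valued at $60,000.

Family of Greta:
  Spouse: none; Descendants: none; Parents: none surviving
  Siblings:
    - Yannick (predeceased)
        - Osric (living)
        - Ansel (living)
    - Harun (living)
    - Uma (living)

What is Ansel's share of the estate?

The entire $60,000 passes to the siblings and their issue.
That amount ($60,000) is divided into 3 shares of $20,000: Harun and Uma each take $20,000; Yannick's $20,000 share passes to Yannick's issue.
Yannick's share ($20,000) is divided into 2 shares of $10,000: Osric and Ansel each take $10,000.

Ansel receives $10,000.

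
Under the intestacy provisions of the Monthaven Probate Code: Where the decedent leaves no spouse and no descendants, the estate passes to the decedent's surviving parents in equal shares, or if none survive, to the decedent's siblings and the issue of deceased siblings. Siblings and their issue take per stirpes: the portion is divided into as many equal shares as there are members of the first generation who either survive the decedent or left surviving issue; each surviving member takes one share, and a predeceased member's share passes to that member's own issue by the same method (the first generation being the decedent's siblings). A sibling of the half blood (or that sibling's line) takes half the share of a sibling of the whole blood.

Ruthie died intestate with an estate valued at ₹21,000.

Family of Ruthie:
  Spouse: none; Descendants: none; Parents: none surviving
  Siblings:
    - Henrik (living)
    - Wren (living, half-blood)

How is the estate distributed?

Henrik: ₹14,000; Wren: ₹7,000

The entire ₹21,000 passes to the siblings and their issue.
Counting each half-blood sibling's line as half a unit, there are 3/2 units in ₹21,000, so one unit is ₹14,000. Whole-blood lines (Henrik) take ₹14,000 each; half-blood lines (Wren) take ₹7,000 each.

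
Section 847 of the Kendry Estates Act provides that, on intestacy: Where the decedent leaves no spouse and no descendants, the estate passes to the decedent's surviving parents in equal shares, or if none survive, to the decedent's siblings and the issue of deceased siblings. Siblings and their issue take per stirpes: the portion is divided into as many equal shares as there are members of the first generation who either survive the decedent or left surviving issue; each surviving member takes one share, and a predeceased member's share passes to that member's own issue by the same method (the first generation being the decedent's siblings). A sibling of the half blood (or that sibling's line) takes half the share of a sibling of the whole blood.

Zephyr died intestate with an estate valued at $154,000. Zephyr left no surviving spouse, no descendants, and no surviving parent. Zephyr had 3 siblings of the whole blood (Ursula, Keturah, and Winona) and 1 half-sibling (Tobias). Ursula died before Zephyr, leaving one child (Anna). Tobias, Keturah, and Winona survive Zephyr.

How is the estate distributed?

Anna: $44,000; Tobias: $22,000; Keturah: $44,000; Winona: $44,000

The entire $154,000 passes to the siblings and their issue.
Counting each half-blood sibling's line as half a unit, there are 7/2 units in $154,000, so one unit is $44,000. Whole-blood lines (Ursula, Keturah, and Winona) take $44,000 each; half-blood lines (Tobias) take $22,000 each.
Ursula's share ($44,000) passes entirely to Anna.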